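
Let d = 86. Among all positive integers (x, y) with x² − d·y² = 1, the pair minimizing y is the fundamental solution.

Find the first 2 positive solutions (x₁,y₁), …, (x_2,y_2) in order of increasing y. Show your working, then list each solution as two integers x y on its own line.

d=86: √d = [9; 3,1,1,1,8,1,1,1,3,18] (ℓ=10, even), read p_9/q_9
k=0  a_k=9  p_k/q_k = 9/1
…
k=2  a_k=1  p_k/q_k = 37/4
k=3  a_k=1  p_k/q_k = 65/7
k=4  a_k=1  p_k/q_k = 102/11
k=5  a_k=8  p_k/q_k = 881/95
…
k=7  a_k=1  p_k/q_k = 1864/201
k=8  a_k=1  p_k/q_k = 2847/307
k=9  a_k=3  p_k/q_k = 10405/1122
(x₁, y₁) = (10405, 1122);  10405² − 86·1122² = 1 ✓
n=2: (10405,1122)∘(10405,1122) = (10405·10405+86·1122·1122, 10405·1122+1122·10405) = (216528049,23348820)

10405 1122
216528049 23348820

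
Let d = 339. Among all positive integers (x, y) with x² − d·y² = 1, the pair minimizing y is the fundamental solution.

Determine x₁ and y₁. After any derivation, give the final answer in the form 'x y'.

97970 5321

[18; 2,2,2,1,17,1,2,2,2,36] for √339; ℓ=10 ⇒ convergent index 9
a_0=18:  p_0=18·1+0=18,  q_0=18·0+1=1
a_1=2:  p_1=2·18+1=37,  q_1=2·1+0=2
a_2=2:  p_2=2·37+18=92,  q_2=2·2+1=5
a_3=2:  p_3=2·92+37=221,  q_3=2·5+2=12
…
a_7=2:  p_7=2·5855+5542=17252,  q_7=2·318+301=937
a_8=2:  p_8=2·17252+5855=40359,  q_8=2·937+318=2192
a_9=2:  p_9=2·40359+17252=97970,  q_9=2·2192+937=5321
(x₁, y₁) = (97970, 5321);  97970² − 339·5321² = 1 ✓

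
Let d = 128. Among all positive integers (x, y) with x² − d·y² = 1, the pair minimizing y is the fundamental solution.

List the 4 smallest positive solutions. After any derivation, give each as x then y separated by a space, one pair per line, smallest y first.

577 51
665857 58854
768398401 67917465
886731088897 78376695756

d=128: √d = [11; 3,5,3,22] (ℓ=4, even), read p_3/q_3
i=0: a=11 ⇒ p=11, q=1
…
i=2: a=5 ⇒ p=181, q=16
i=3: a=3 ⇒ p=577, q=51
→ (577, 51).  Check: 577²=332929, 128·51²=332928, difference 1.
k=2:  x_2 = 577·577+128·51·51 = 665857,  y_2 = 577·51+51·577 = 58854
k=3:  x_3 = 577·665857+128·51·58854 = 768398401,  y_3 = 577·58854+51·665857 = 67917465
k=4:  x_4 = 577·768398401+128·51·67917465 = 886731088897,  y_4 = 577·67917465+51·768398401 = 78376695756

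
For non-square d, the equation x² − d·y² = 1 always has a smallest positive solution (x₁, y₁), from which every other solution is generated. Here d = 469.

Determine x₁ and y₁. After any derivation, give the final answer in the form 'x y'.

137215 6336

√469 = [21; 1,1,1,10,6,10,1,1,1,42, …], period ℓ=10 (even) → k=9
i=0: a=21 ⇒ p=21, q=1
i=1: a=1 ⇒ p=22, q=1
i=2: a=1 ⇒ p=43, q=2
i=3: a=1 ⇒ p=65, q=3
…
i=8: a=1 ⇒ p=90069, q=4159
i=9: a=1 ⇒ p=137215, q=6336
fundamental: x₁=137215, y₁=6336  (since 18827956225 − 469·40144896 = 1)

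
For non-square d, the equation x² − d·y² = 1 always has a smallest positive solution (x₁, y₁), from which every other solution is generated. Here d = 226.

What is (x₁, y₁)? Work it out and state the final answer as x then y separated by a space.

451 30

d=226: √d = [15; 30] (ℓ=1, odd), read p_1/q_1
i=0: a=15 ⇒ p=15, q=1
i=1: a=30 ⇒ p=451, q=30
fundamental: x₁=451, y₁=30  (since 203401 − 226·900 = 1)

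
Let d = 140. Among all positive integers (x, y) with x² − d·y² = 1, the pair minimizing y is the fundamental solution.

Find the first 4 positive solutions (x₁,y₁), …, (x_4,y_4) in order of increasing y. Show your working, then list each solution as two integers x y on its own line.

71 6
10081 852
1431431 120978
203253121 17178024

√140 → a₀=11, period (1,4,1,22); ℓ=4 even so k=3
k=0  a_k=11  p_k/q_k = 11/1
…
k=2  a_k=4  p_k/q_k = 59/5
k=3  a_k=1  p_k/q_k = 71/6
→ (71, 6).  Check: 71²=5041, 140·6²=5040, difference 1.
(71+6√140)^2 = 10081 + 852√140
(71+6√140)^3 = 1431431 + 120978√140
(71+6√140)^4 = 203253121 + 17178024√140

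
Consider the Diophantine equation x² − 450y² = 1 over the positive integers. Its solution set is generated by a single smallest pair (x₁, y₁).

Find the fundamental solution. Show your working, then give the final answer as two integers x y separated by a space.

d=450: √d = [21; 4,1,2,4,2,1,4,42] (ℓ=8, even), read p_7/q_7
a_0=21:  p_0=21·1+0=21,  q_0=21·0+1=1
a_1=4:  p_1=4·21+1=85,  q_1=4·1+0=4
a_2=1:  p_2=1·85+21=106,  q_2=1·4+1=5
a_3=2:  p_3=2·106+85=297,  q_3=2·5+4=14
a_4=4:  p_4=4·297+106=1294,  q_4=4·14+5=61
a_5=2:  p_5=2·1294+297=2885,  q_5=2·61+14=136
a_6=1:  p_6=1·2885+1294=4179,  q_6=1·136+61=197
a_7=4:  p_7=4·4179+2885=19601,  q_7=4·197+136=924
→ (19601, 924).  Check: 19601²=384199201, 450·924²=384199200, difference 1.

19601 924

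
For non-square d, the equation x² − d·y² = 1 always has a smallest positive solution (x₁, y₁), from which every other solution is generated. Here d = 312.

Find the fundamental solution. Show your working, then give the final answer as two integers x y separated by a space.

√312 → a₀=17, period (1,1,1,34); ℓ=4 even so k=3
step 0: (17, 1)  from 17·(1,0) + (0,1)
…
step 2: (35, 2)  from 1·(18,1) + (17,1)
step 3: (53, 3)  from 1·(35,2) + (18,1)
→ (53, 3).  Check: 53²=2809, 312·3²=2808, difference 1.

53 3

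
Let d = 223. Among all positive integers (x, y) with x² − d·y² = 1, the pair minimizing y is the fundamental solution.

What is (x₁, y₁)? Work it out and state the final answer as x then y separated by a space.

[14; 1,13,1,28] for √223; ℓ=4 ⇒ convergent index 3
i=0: a=14 ⇒ p=14, q=1
i=1: a=1 ⇒ p=15, q=1
i=2: a=13 ⇒ p=209, q=14
i=3: a=1 ⇒ p=224, q=15
→ (224, 15).  Check: 224²=50176, 223·15²=50175, difference 1.

224 15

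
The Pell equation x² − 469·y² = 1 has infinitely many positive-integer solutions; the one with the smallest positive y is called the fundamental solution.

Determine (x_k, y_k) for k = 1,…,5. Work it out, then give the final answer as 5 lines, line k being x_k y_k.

137215 6336
37655912449 1738788480
10333912053241855 477175722560064
2835935484733506355201 130951333540419575040
778265775065082237004568575 35936974463020168255667136

√469 → a₀=21, period (1,1,1,10,6,10,1,1,1,42); ℓ=10 even so k=9
k=0  a_k=21  p_k/q_k = 21/1
…
k=3  a_k=1  p_k/q_k = 65/3
…
k=5  a_k=6  p_k/q_k = 4223/195
k=6  a_k=10  p_k/q_k = 42923/1982
k=7  a_k=1  p_k/q_k = 47146/2177
k=8  a_k=1  p_k/q_k = 90069/4159
k=9  a_k=1  p_k/q_k = 137215/6336
(x₁, y₁) = (137215, 6336);  137215² − 469·6336² = 1 ✓
n=2: (137215,6336)∘(137215,6336) = (137215·137215+469·6336·6336, 137215·6336+6336·137215) = (37655912449,1738788480)
n=3: (37655912449,1738788480)∘(137215,6336) = (137215·37655912449+469·6336·1738788480, 137215·1738788480+6336·37655912449) = (10333912053241855,477175722560064)
n=4: (10333912053241855,477175722560064)∘(137215,6336) = (137215·10333912053241855+469·6336·477175722560064, 137215·477175722560064+6336·10333912053241855) = (2835935484733506355201,130951333540419575040)
n=5: (2835935484733506355201,130951333540419575040)∘(137215,6336) = (137215·2835935484733506355201+469·6336·130951333540419575040, 137215·130951333540419575040+6336·2835935484733506355201) = (778265775065082237004568575,35936974463020168255667136)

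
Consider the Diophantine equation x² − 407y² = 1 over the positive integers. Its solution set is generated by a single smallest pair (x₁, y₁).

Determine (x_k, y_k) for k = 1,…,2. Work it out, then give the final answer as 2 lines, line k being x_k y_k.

[20; 5,1,2,1,5,40] for √407; ℓ=6 ⇒ convergent index 5
a_0=20:  p_0=20·1+0=20,  q_0=20·0+1=1
a_1=5:  p_1=5·20+1=101,  q_1=5·1+0=5
…
a_3=2:  p_3=2·121+101=343,  q_3=2·6+5=17
a_4=1:  p_4=1·343+121=464,  q_4=1·17+6=23
a_5=5:  p_5=5·464+343=2663,  q_5=5·23+17=132
→ (2663, 132).  Check: 2663²=7091569, 407·132²=7091568, difference 1.
(x_2, y_2) = (2663·2663 + 407·132·132, 2663·132 + 132·2663) = (14183137, 703032)

2663 132
14183137 703032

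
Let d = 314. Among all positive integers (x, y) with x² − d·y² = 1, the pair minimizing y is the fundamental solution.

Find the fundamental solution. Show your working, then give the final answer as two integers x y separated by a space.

392499 22150

d=314: √d = [17; 1,2,1,1,2,1,34] (ℓ=7, odd), read p_13/q_13
i=0: a=17 ⇒ p=17, q=1
i=1: a=1 ⇒ p=18, q=1
…
i=3: a=1 ⇒ p=71, q=4
i=4: a=1 ⇒ p=124, q=7
…
i=6: a=1 ⇒ p=443, q=25
…
i=10: a=1 ⇒ p=62853, q=3547
i=11: a=1 ⇒ p=109882, q=6201
i=12: a=2 ⇒ p=282617, q=15949
i=13: a=1 ⇒ p=392499, q=22150
(x₁, y₁) = (392499, 22150);  392499² − 314·22150² = 1 ✓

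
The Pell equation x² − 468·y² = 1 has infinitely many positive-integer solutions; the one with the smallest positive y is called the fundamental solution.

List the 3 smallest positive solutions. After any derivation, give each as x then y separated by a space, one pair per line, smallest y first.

649 30
842401 38940
1093435849 50544090

d=468: √d = [21; 1,1,1,2,1,1,1,42] (ℓ=8, even), read p_7/q_7
i=0: a=21 ⇒ p=21, q=1
i=1: a=1 ⇒ p=22, q=1
…
i=3: a=1 ⇒ p=65, q=3
…
i=6: a=1 ⇒ p=411, q=19
i=7: a=1 ⇒ p=649, q=30
→ (649, 30).  Check: 649²=421201, 468·30²=421200, difference 1.
(x_2, y_2) = (649·649 + 468·30·30, 649·30 + 30·649) = (842401, 38940)
(x_3, y_3) = (649·842401 + 468·30·38940, 649·38940 + 30·842401) = (1093435849, 50544090)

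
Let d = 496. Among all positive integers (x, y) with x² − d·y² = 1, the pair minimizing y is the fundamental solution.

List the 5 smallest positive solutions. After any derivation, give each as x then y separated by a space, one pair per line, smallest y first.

4620799 207480
42703566796801 1917446753040
394649197502177907199 17720272078000750440
3647189234337689639247667201 163763630995505661818050080
33705856733676329245494460531519999 1513437644680785412974289982477400

d=496: √d = [22; 3,1,2,4,1,…,1,3,44] (ℓ=16, even), read p_15/q_15
i=0: a=22 ⇒ p=22, q=1
i=1: a=3 ⇒ p=67, q=3
i=2: a=1 ⇒ p=89, q=4
i=3: a=2 ⇒ p=245, q=11
i=4: a=4 ⇒ p=1069, q=48
i=5: a=1 ⇒ p=1314, q=59
i=6: a=1 ⇒ p=2383, q=107
i=7: a=2 ⇒ p=6080, q=273
i=8: a=2 ⇒ p=14543, q=653
i=9: a=2 ⇒ p=35166, q=1579
i=10: a=1 ⇒ p=49709, q=2232
i=11: a=1 ⇒ p=84875, q=3811
i=12: a=4 ⇒ p=389209, q=17476
i=13: a=2 ⇒ p=863293, q=38763
i=14: a=1 ⇒ p=1252502, q=56239
i=15: a=3 ⇒ p=4620799, q=207480
fundamental: x₁=4620799, y₁=207480  (since 21351783398401 − 496·43047950400 = 1)
n=2: (4620799,207480)∘(4620799,207480) = (4620799·4620799+496·207480·207480, 4620799·207480+207480·4620799) = (42703566796801,1917446753040)
n=3: (42703566796801,1917446753040)∘(4620799,207480) = (4620799·42703566796801+496·207480·1917446753040, 4620799·1917446753040+207480·42703566796801) = (394649197502177907199,17720272078000750440)
n=4: (394649197502177907199,17720272078000750440)∘(4620799,207480) = (4620799·394649197502177907199+496·207480·17720272078000750440, 4620799·17720272078000750440+207480·394649197502177907199) = (3647189234337689639247667201,163763630995505661818050080)
n=5: (3647189234337689639247667201,163763630995505661818050080)∘(4620799,207480) = (4620799·3647189234337689639247667201+496·207480·163763630995505661818050080, 4620799·163763630995505661818050080+207480·3647189234337689639247667201) = (33705856733676329245494460531519999,1513437644680785412974289982477400)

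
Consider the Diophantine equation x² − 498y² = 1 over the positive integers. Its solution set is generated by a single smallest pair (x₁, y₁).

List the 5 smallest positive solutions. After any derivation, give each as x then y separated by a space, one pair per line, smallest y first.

179777 8056
64639539457 2896567024
23241404969742401 1041472259739240
8356540122426119709697 374465516875386131936
3004627427155559641130652737 134640574453571113022377304

√498 = [22; 3,6,22,6,3,44, …], period ℓ=6 (even) → k=5
i=0: a=22 ⇒ p=22, q=1
…
i=2: a=6 ⇒ p=424, q=19
…
i=4: a=6 ⇒ p=56794, q=2545
i=5: a=3 ⇒ p=179777, q=8056
(x₁, y₁) = (179777, 8056);  179777² − 498·8056² = 1 ✓
(179777+8056√498)^2 = 64639539457 + 2896567024√498
(179777+8056√498)^3 = 23241404969742401 + 1041472259739240√498
(179777+8056√498)^4 = 8356540122426119709697 + 374465516875386131936√498
(179777+8056√498)^5 = 3004627427155559641130652737 + 134640574453571113022377304√498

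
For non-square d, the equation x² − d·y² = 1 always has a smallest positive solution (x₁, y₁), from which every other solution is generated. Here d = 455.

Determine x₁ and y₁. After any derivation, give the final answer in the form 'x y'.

64 3

√455 = [21; 3,42, …], period ℓ=2 (even) → k=1
k=0  a_k=21  p_k/q_k = 21/1
k=1  a_k=3  p_k/q_k = 64/3
fundamental: x₁=64, y₁=3  (since 4096 − 455·9 = 1)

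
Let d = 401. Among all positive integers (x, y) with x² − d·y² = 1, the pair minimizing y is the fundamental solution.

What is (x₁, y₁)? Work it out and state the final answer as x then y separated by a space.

√401 → a₀=20, period (40); ℓ=1 odd so k=1
a_0=20:  p_0=20·1+0=20,  q_0=20·0+1=1
a_1=40:  p_1=40·20+1=801,  q_1=40·1+0=40
fundamental: x₁=801, y₁=40  (since 641601 − 401·1600 = 1)

801 40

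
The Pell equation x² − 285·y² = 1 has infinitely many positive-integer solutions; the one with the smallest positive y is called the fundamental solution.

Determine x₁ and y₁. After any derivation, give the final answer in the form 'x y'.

2431 144

√285 → a₀=16, period (1,7,2,7,1,32); ℓ=6 even so k=5
step 0: (16, 1)  from 16·(1,0) + (0,1)
step 1: (17, 1)  from 1·(16,1) + (1,0)
…
step 3: (287, 17)  from 2·(135,8) + (17,1)
step 4: (2144, 127)  from 7·(287,17) + (135,8)
step 5: (2431, 144)  from 1·(2144,127) + (287,17)
fundamental: x₁=2431, y₁=144  (since 5909761 − 285·20736 = 1)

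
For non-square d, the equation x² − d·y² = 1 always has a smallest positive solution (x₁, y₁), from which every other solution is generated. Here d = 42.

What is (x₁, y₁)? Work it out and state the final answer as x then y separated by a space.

13 2

d=42: √d = [6; 2,12] (ℓ=2, even), read p_1/q_1
a_0=6:  p_0=6·1+0=6,  q_0=6·0+1=1
a_1=2:  p_1=2·6+1=13,  q_1=2·1+0=2
(x₁, y₁) = (13, 2);  13² − 42·2² = 1 ✓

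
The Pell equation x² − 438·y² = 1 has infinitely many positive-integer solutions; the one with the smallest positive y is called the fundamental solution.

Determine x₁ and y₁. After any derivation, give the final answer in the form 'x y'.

d=438: √d = [20; 1,12,1,40] (ℓ=4, even), read p_3/q_3
step 0: (20, 1)  from 20·(1,0) + (0,1)
…
step 2: (272, 13)  from 12·(21,1) + (20,1)
step 3: (293, 14)  from 1·(272,13) + (21,1)
fundamental: x₁=293, y₁=14  (since 85849 − 438·196 = 1)

293 14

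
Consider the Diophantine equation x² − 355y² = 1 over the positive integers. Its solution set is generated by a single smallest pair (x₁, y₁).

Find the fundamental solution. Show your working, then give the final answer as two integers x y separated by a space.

954809 50676

√355 → a₀=18, period (1,5,3,3,1,6,1,3,3,5,1,36); ℓ=12 even so k=11
k=0  a_k=18  p_k/q_k = 18/1
k=1  a_k=1  p_k/q_k = 19/1
k=2  a_k=5  p_k/q_k = 113/6
k=3  a_k=3  p_k/q_k = 358/19
k=4  a_k=3  p_k/q_k = 1187/63
…
k=7  a_k=1  p_k/q_k = 12002/637
…
k=10  a_k=5  p_k/q_k = 803418/42641
k=11  a_k=1  p_k/q_k = 954809/50676
→ (954809, 50676).  Check: 954809²=911660226481, 355·50676²=911660226480, difference 1.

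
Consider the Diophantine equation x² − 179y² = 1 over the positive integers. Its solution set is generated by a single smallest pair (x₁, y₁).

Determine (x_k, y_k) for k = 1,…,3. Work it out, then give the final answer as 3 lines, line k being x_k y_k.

4190210 313191
35115719688199 2624672120220
294284479589372473370 21995854729733779209

[13; 2,1,1,1,3,…,1,2,26] for √179; ℓ=14 ⇒ convergent index 13
i=0: a=13 ⇒ p=13, q=1
…
i=2: a=1 ⇒ p=40, q=3
i=3: a=1 ⇒ p=67, q=5
i=4: a=1 ⇒ p=107, q=8
i=5: a=3 ⇒ p=388, q=29
…
i=8: a=5 ⇒ p=137042, q=10243
i=9: a=3 ⇒ p=438125, q=32747
i=10: a=1 ⇒ p=575167, q=42990
i=11: a=1 ⇒ p=1013292, q=75737
i=12: a=1 ⇒ p=1588459, q=118727
i=13: a=2 ⇒ p=4190210, q=313191
→ (4190210, 313191).  Check: 4190210²=17557859844100, 179·313191²=17557859844099, difference 1.
k=2:  x_2 = 4190210·4190210+179·313191·313191 = 35115719688199,  y_2 = 4190210·313191+313191·4190210 = 2624672120220
k=3:  x_3 = 4190210·35115719688199+179·313191·2624672120220 = 294284479589372473370,  y_3 = 4190210·2624672120220+313191·35115719688199 = 21995854729733779209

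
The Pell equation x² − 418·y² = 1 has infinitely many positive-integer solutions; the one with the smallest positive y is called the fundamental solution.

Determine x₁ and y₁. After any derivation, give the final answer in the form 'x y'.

√418 → a₀=20, period (2,4,20,4,2,40); ℓ=6 even so k=5
a_0=20:  p_0=20·1+0=20,  q_0=20·0+1=1
a_1=2:  p_1=2·20+1=41,  q_1=2·1+0=2
a_2=4:  p_2=4·41+20=184,  q_2=4·2+1=9
a_3=20:  p_3=20·184+41=3721,  q_3=20·9+2=182
a_4=4:  p_4=4·3721+184=15068,  q_4=4·182+9=737
a_5=2:  p_5=2·15068+3721=33857,  q_5=2·737+182=1656
→ (33857, 1656).  Check: 33857²=1146296449, 418·1656²=1146296448, difference 1.

33857 1656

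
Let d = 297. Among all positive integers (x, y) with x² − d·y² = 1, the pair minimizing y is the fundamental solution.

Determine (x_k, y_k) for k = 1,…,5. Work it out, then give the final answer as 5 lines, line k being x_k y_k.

48599 2820
4723725601 274098360
459136680917399 26641812392460
44627167107085622401 2589530880648228720
4337671388015371645214999 251697222510604722734100

√297 → a₀=17, period (4,3,1,1,2,1,1,3,4,34); ℓ=10 even so k=9
i=0: a=17 ⇒ p=17, q=1
i=1: a=4 ⇒ p=69, q=4
i=2: a=3 ⇒ p=224, q=13
i=3: a=1 ⇒ p=293, q=17
i=4: a=1 ⇒ p=517, q=30
i=5: a=2 ⇒ p=1327, q=77
i=6: a=1 ⇒ p=1844, q=107
i=7: a=1 ⇒ p=3171, q=184
i=8: a=3 ⇒ p=11357, q=659
i=9: a=4 ⇒ p=48599, q=2820
→ (48599, 2820).  Check: 48599²=2361862801, 297·2820²=2361862800, difference 1.
(x_2, y_2) = (48599·48599 + 297·2820·2820, 48599·2820 + 2820·48599) = (4723725601, 274098360)
(x_3, y_3) = (48599·4723725601 + 297·2820·274098360, 48599·274098360 + 2820·4723725601) = (459136680917399, 26641812392460)
(x_4, y_4) = (48599·459136680917399 + 297·2820·26641812392460, 48599·26641812392460 + 2820·459136680917399) = (44627167107085622401, 2589530880648228720)
(x_5, y_5) = (48599·44627167107085622401 + 297·2820·2589530880648228720, 48599·2589530880648228720 + 2820·44627167107085622401) = (4337671388015371645214999, 251697222510604722734100)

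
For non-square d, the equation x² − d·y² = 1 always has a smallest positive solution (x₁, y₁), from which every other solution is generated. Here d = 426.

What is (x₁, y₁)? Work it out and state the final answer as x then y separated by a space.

d=426: √d = [20; 1,1,1,3,2,6,2,3,1,1,1,40] (ℓ=12, even), read p_11/q_11
a_0=20:  p_0=20·1+0=20,  q_0=20·0+1=1
a_1=1:  p_1=1·20+1=21,  q_1=1·1+0=1
…
a_3=1:  p_3=1·41+21=62,  q_3=1·2+1=3
a_4=3:  p_4=3·62+41=227,  q_4=3·3+2=11
…
a_6=6:  p_6=6·516+227=3323,  q_6=6·25+11=161
a_7=2:  p_7=2·3323+516=7162,  q_7=2·161+25=347
a_8=3:  p_8=3·7162+3323=24809,  q_8=3·347+161=1202
a_9=1:  p_9=1·24809+7162=31971,  q_9=1·1202+347=1549
a_10=1:  p_10=1·31971+24809=56780,  q_10=1·1549+1202=2751
a_11=1:  p_11=1·56780+31971=88751,  q_11=1·2751+1549=4300
(x₁, y₁) = (88751, 4300);  88751² − 426·4300² = 1 ✓

88751 4300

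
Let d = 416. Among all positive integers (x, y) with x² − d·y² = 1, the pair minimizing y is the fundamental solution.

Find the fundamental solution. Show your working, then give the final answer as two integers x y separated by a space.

[20; 2,1,1,9,1,1,2,40] for √416; ℓ=8 ⇒ convergent index 7
k=0  a_k=20  p_k/q_k = 20/1
…
k=2  a_k=1  p_k/q_k = 61/3
…
k=4  a_k=9  p_k/q_k = 979/48
…
k=6  a_k=1  p_k/q_k = 2060/101
k=7  a_k=2  p_k/q_k = 5201/255
→ (5201, 255).  Check: 5201²=27050401, 416·255²=27050400, difference 1.

5201 255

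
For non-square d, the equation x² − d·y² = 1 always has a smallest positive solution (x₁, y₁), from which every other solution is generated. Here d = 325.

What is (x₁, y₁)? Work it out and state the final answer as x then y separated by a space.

√325 = [18; 36, …], period ℓ=1 (odd) → k=1
a_0=18:  p_0=18·1+0=18,  q_0=18·0+1=1
a_1=36:  p_1=36·18+1=649,  q_1=36·1+0=36
fundamental: x₁=649, y₁=36  (since 421201 − 325·1296 = 1)

649 36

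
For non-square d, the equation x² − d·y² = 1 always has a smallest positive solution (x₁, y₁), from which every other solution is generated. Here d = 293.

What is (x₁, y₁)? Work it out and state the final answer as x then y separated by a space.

12320649 719780

√293 = [17; 8,1,1,8,34, …], period ℓ=5 (odd) → k=9
step 0: (17, 1)  from 17·(1,0) + (0,1)
…
step 3: (291, 17)  from 1·(154,9) + (137,8)
step 4: (2482, 145)  from 8·(291,17) + (154,9)
step 5: (84679, 4947)  from 34·(2482,145) + (291,17)
step 6: (679914, 39721)  from 8·(84679,4947) + (2482,145)
step 7: (764593, 44668)  from 1·(679914,39721) + (84679,4947)
step 8: (1444507, 84389)  from 1·(764593,44668) + (679914,39721)
step 9: (12320649, 719780)  from 8·(1444507,84389) + (764593,44668)
fundamental: x₁=12320649, y₁=719780  (since 151798391781201 − 293·518083248400 = 1)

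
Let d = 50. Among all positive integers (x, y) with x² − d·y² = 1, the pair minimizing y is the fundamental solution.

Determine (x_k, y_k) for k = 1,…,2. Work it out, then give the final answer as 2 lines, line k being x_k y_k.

[7; 14] for √50; ℓ=1 ⇒ convergent index 1
step 0: (7, 1)  from 7·(1,0) + (0,1)
step 1: (99, 14)  from 14·(7,1) + (1,0)
(x₁, y₁) = (99, 14);  99² − 50·14² = 1 ✓
(99+14√50)^2 = 19601 + 2772√50

99 14
19601 2772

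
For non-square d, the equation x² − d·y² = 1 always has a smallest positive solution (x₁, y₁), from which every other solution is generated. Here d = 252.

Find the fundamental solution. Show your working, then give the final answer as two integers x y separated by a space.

√252 → a₀=15, period (1,6,1,30); ℓ=4 even so k=3
a_0=15:  p_0=15·1+0=15,  q_0=15·0+1=1
a_1=1:  p_1=1·15+1=16,  q_1=1·1+0=1
a_2=6:  p_2=6·16+15=111,  q_2=6·1+1=7
a_3=1:  p_3=1·111+16=127,  q_3=1·7+1=8
fundamental: x₁=127, y₁=8  (since 16129 − 252·64 = 1)

127 8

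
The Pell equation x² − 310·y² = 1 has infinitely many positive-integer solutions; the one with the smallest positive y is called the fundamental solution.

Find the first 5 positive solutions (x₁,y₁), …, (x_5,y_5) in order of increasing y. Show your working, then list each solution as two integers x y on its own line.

d=310: √d = [17; 1,1,1,1,5,…,1,1,34] (ℓ=16, even), read p_15/q_15
k=0  a_k=17  p_k/q_k = 17/1
…
k=2  a_k=1  p_k/q_k = 35/2
k=3  a_k=1  p_k/q_k = 53/3
k=4  a_k=1  p_k/q_k = 88/5
k=5  a_k=5  p_k/q_k = 493/28
k=6  a_k=3  p_k/q_k = 1567/89
k=7  a_k=1  p_k/q_k = 2060/117
k=8  a_k=2  p_k/q_k = 5687/323
k=9  a_k=1  p_k/q_k = 7747/440
k=10  a_k=3  p_k/q_k = 28928/1643
k=11  a_k=5  p_k/q_k = 152387/8655
k=12  a_k=1  p_k/q_k = 181315/10298
k=13  a_k=1  p_k/q_k = 333702/18953
k=14  a_k=1  p_k/q_k = 515017/29251
k=15  a_k=1  p_k/q_k = 848719/48204
→ (848719, 48204).  Check: 848719²=720323940961, 310·48204²=720323940960, difference 1.
(x_2, y_2) = (848719·848719 + 310·48204·48204, 848719·48204 + 48204·848719) = (1440647881921, 81823301352)
(x_3, y_3) = (848719·1440647881921 + 310·48204·81823301352, 848719·81823301352 + 48204·1440647881921) = (2445410459391369679, 138889981000287972)
(x_4, y_4) = (848719·2445410459391369679 + 310·48204·138889981000287972, 848719·138889981000287972 + 48204·2445410459391369679) = (4150932639366927117300481, 235757131569084991314384)
(x_5, y_5) = (848719·4150932639366927117300481 + 310·48204·235757131569084991314384, 848719·235757131569084991314384 + 48204·4150932639366927117300481) = (7045950797499272621676902497999, 400183113896225599505705060220)

848719 48204
1440647881921 81823301352
2445410459391369679 138889981000287972
4150932639366927117300481 235757131569084991314384
7045950797499272621676902497999 400183113896225599505705060220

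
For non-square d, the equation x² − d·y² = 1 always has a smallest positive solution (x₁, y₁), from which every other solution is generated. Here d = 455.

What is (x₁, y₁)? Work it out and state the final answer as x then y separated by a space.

[21; 3,42] for √455; ℓ=2 ⇒ convergent index 1
step 0: (21, 1)  from 21·(1,0) + (0,1)
step 1: (64, 3)  from 3·(21,1) + (1,0)
→ (64, 3).  Check: 64²=4096, 455·3²=4095, difference 1.

64 3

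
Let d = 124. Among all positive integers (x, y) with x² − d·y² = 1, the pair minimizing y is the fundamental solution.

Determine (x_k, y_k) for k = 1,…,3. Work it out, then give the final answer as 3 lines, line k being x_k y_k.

4620799 414960
42703566796801 3834893506080
394649197502177907199 35440544156001500880

[11; 7,2,1,1,1,…,2,7,22] for √124; ℓ=16 ⇒ convergent index 15
i=0: a=11 ⇒ p=11, q=1
i=1: a=7 ⇒ p=78, q=7
i=2: a=2 ⇒ p=167, q=15
i=3: a=1 ⇒ p=245, q=22
i=4: a=1 ⇒ p=412, q=37
…
i=6: a=3 ⇒ p=2383, q=214
i=7: a=1 ⇒ p=3040, q=273
i=8: a=4 ⇒ p=14543, q=1306
…
i=11: a=1 ⇒ p=84875, q=7622
i=12: a=1 ⇒ p=152167, q=13665
…
i=14: a=2 ⇒ p=626251, q=56239
i=15: a=7 ⇒ p=4620799, q=414960
(x₁, y₁) = (4620799, 414960);  4620799² − 124·414960² = 1 ✓
(x_2, y_2) = (4620799·4620799 + 124·414960·414960, 4620799·414960 + 414960·4620799) = (42703566796801, 3834893506080)
(x_3, y_3) = (4620799·42703566796801 + 124·414960·3834893506080, 4620799·3834893506080 + 414960·42703566796801) = (394649197502177907199, 35440544156001500880)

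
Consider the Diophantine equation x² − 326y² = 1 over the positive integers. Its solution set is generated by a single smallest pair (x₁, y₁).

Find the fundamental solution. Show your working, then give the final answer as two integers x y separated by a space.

325 18

√326 = [18; 18,36, …], period ℓ=2 (even) → k=1
k=0  a_k=18  p_k/q_k = 18/1
k=1  a_k=18  p_k/q_k = 325/18
fundamental: x₁=325, y₁=18  (since 105625 − 326·324 = 1)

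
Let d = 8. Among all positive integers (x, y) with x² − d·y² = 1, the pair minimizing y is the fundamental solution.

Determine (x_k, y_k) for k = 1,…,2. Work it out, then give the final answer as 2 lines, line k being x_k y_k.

[2; 1,4] for √8; ℓ=2 ⇒ convergent index 1
k=0  a_k=2  p_k/q_k = 2/1
k=1  a_k=1  p_k/q_k = 3/1
fundamental: x₁=3, y₁=1  (since 9 − 8·1 = 1)
(x_2, y_2) = (3·3 + 8·1·1, 3·1 + 1·3) = (17, 6)

3 1
17 6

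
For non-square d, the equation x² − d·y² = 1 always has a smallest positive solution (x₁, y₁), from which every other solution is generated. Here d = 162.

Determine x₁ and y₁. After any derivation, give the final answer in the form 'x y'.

19601 1540

d=162: √d = [12; 1,2,1,2,12,2,1,2,1,24] (ℓ=10, even), read p_9/q_9
a_0=12:  p_0=12·1+0=12,  q_0=12·0+1=1
…
a_3=1:  p_3=1·38+13=51,  q_3=1·3+1=4
…
a_6=2:  p_6=2·1731+140=3602,  q_6=2·136+11=283
…
a_8=2:  p_8=2·5333+3602=14268,  q_8=2·419+283=1121
a_9=1:  p_9=1·14268+5333=19601,  q_9=1·1121+419=1540
fundamental: x₁=19601, y₁=1540  (since 384199201 − 162·2371600 = 1)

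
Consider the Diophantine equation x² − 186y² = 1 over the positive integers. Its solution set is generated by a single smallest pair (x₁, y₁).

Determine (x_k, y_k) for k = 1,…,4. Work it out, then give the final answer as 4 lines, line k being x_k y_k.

7501 550
112530001 8251100
1688175067501 123783001650
25326002250120001 1856992582502200

√186 → a₀=13, period (1,1,1,3,4,3,1,1,1,26); ℓ=10 even so k=9
a_0=13:  p_0=13·1+0=13,  q_0=13·0+1=1
…
a_2=1:  p_2=1·14+13=27,  q_2=1·1+1=2
a_3=1:  p_3=1·27+14=41,  q_3=1·2+1=3
a_4=3:  p_4=3·41+27=150,  q_4=3·3+2=11
a_5=4:  p_5=4·150+41=641,  q_5=4·11+3=47
a_6=3:  p_6=3·641+150=2073,  q_6=3·47+11=152
…
a_8=1:  p_8=1·2714+2073=4787,  q_8=1·199+152=351
a_9=1:  p_9=1·4787+2714=7501,  q_9=1·351+199=550
→ (7501, 550).  Check: 7501²=56265001, 186·550²=56265000, difference 1.
n=2: (7501,550)∘(7501,550) = (7501·7501+186·550·550, 7501·550+550·7501) = (112530001,8251100)
n=3: (112530001,8251100)∘(7501,550) = (7501·112530001+186·550·8251100, 7501·8251100+550·112530001) = (1688175067501,123783001650)
n=4: (1688175067501,123783001650)∘(7501,550) = (7501·1688175067501+186·550·123783001650, 7501·123783001650+550·1688175067501) = (25326002250120001,1856992582502200)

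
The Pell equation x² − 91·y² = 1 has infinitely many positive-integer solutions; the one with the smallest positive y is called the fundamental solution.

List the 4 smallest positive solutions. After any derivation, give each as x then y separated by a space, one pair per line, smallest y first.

d=91: √d = [9; 1,1,5,1,5,1,1,18] (ℓ=8, even), read p_7/q_7
a_0=9:  p_0=9·1+0=9,  q_0=9·0+1=1
a_1=1:  p_1=1·9+1=10,  q_1=1·1+0=1
a_2=1:  p_2=1·10+9=19,  q_2=1·1+1=2
a_3=5:  p_3=5·19+10=105,  q_3=5·2+1=11
…
a_6=1:  p_6=1·725+124=849,  q_6=1·76+13=89
a_7=1:  p_7=1·849+725=1574,  q_7=1·89+76=165
→ (1574, 165).  Check: 1574²=2477476, 91·165²=2477475, difference 1.
(1574+165√91)^2 = 4954951 + 519420√91
(1574+165√91)^3 = 15598184174 + 1635133995√91
(1574+165√91)^4 = 49103078824801 + 5147401296840√91

1574 165
4954951 519420
15598184174 1635133995
49103078824801 5147401296840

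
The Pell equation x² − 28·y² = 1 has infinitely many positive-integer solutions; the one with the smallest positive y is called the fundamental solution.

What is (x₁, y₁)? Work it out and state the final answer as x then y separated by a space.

d=28: √d = [5; 3,2,3,10] (ℓ=4, even), read p_3/q_3
a_0=5:  p_0=5·1+0=5,  q_0=5·0+1=1
…
a_2=2:  p_2=2·16+5=37,  q_2=2·3+1=7
a_3=3:  p_3=3·37+16=127,  q_3=3·7+3=24
fundamental: x₁=127, y₁=24  (since 16129 − 28·576 = 1)

127 24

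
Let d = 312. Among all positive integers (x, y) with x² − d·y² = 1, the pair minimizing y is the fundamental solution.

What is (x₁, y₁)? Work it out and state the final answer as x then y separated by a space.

53 3

[17; 1,1,1,34] for √312; ℓ=4 ⇒ convergent index 3
a_0=17:  p_0=17·1+0=17,  q_0=17·0+1=1
a_1=1:  p_1=1·17+1=18,  q_1=1·1+0=1
a_2=1:  p_2=1·18+17=35,  q_2=1·1+1=2
a_3=1:  p_3=1·35+18=53,  q_3=1·2+1=3
(x₁, y₁) = (53, 3);  53² − 312·3² = 1 ✓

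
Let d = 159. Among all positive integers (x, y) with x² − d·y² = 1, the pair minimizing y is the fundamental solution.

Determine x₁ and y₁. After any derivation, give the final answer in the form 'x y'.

[12; 1,1,1,1,3,1,1,1,1,24] for √159; ℓ=10 ⇒ convergent index 9
step 0: (12, 1)  from 12·(1,0) + (0,1)
step 1: (13, 1)  from 1·(12,1) + (1,0)
step 2: (25, 2)  from 1·(13,1) + (12,1)
step 3: (38, 3)  from 1·(25,2) + (13,1)
…
step 5: (227, 18)  from 3·(63,5) + (38,3)
…
step 7: (517, 41)  from 1·(290,23) + (227,18)
step 8: (807, 64)  from 1·(517,41) + (290,23)
step 9: (1324, 105)  from 1·(807,64) + (517,41)
(x₁, y₁) = (1324, 105);  1324² − 159·105² = 1 ✓

1324 105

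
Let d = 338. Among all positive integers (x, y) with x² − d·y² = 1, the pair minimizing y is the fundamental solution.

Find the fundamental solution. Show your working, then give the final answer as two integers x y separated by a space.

114243 6214

√338 = [18; 2,1,1,2,36, …], period ℓ=5 (odd) → k=9
k=0  a_k=18  p_k/q_k = 18/1
…
k=3  a_k=1  p_k/q_k = 92/5
…
k=7  a_k=1  p_k/q_k = 26327/1432
k=8  a_k=1  p_k/q_k = 43958/2391
k=9  a_k=2  p_k/q_k = 114243/6214
→ (114243, 6214).  Check: 114243²=13051463049, 338·6214²=13051463048, difference 1.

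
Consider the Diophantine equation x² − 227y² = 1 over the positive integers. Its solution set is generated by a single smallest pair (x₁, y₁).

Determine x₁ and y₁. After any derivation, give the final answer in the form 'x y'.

226 15

√227 → a₀=15, period (15,30); ℓ=2 even so k=1
step 0: (15, 1)  from 15·(1,0) + (0,1)
step 1: (226, 15)  from 15·(15,1) + (1,0)
→ (226, 15).  Check: 226²=51076, 227·15²=51075, difference 1.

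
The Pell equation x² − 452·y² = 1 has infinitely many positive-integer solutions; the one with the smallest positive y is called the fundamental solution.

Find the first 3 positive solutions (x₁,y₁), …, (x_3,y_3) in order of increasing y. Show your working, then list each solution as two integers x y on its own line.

1204353 56648
2900932297217 136448377488
6987493029899166849 328664025545553880

[21; 3,1,5,3,10,3,5,1,3,42] for √452; ℓ=10 ⇒ convergent index 9
k=0  a_k=21  p_k/q_k = 21/1
k=1  a_k=3  p_k/q_k = 64/3
k=2  a_k=1  p_k/q_k = 85/4
k=3  a_k=5  p_k/q_k = 489/23
k=4  a_k=3  p_k/q_k = 1552/73
k=5  a_k=10  p_k/q_k = 16009/753
k=6  a_k=3  p_k/q_k = 49579/2332
…
k=8  a_k=1  p_k/q_k = 313483/14745
k=9  a_k=3  p_k/q_k = 1204353/56648
fundamental: x₁=1204353, y₁=56648  (since 1450466148609 − 452·3208995904 = 1)
(x_2, y_2) = (1204353·1204353 + 452·56648·56648, 1204353·56648 + 56648·1204353) = (2900932297217, 136448377488)
(x_3, y_3) = (1204353·2900932297217 + 452·56648·136448377488, 1204353·136448377488 + 56648·2900932297217) = (6987493029899166849, 328664025545553880)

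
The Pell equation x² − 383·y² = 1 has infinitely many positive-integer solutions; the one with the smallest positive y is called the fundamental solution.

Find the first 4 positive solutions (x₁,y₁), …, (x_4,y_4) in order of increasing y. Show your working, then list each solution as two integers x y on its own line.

[19; 1,1,3,19,3,1,1,38] for √383; ℓ=8 ⇒ convergent index 7
k=0  a_k=19  p_k/q_k = 19/1
k=1  a_k=1  p_k/q_k = 20/1
k=2  a_k=1  p_k/q_k = 39/2
…
k=4  a_k=19  p_k/q_k = 2642/135
…
k=6  a_k=1  p_k/q_k = 10705/547
k=7  a_k=1  p_k/q_k = 18768/959
fundamental: x₁=18768, y₁=959  (since 352237824 − 383·919681 = 1)
(18768+959√383)^2 = 704475647 + 35997024√383
(18768+959√383)^3 = 26443197867024 + 1351184291905√383
(18768+959√383)^4 = 992571874432137217 + 50718053544949056√383

18768 959
704475647 35997024
26443197867024 1351184291905
992571874432137217 50718053544949056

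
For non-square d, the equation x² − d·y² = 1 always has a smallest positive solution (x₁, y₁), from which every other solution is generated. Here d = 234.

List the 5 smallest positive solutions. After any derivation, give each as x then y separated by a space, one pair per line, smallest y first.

√234 → a₀=15, period (3,2,1,2,1,2,3,30); ℓ=8 even so k=7
a_0=15:  p_0=15·1+0=15,  q_0=15·0+1=1
a_1=3:  p_1=3·15+1=46,  q_1=3·1+0=3
…
a_3=1:  p_3=1·107+46=153,  q_3=1·7+3=10
…
a_6=2:  p_6=2·566+413=1545,  q_6=2·37+27=101
a_7=3:  p_7=3·1545+566=5201,  q_7=3·101+37=340
(x₁, y₁) = (5201, 340);  5201² − 234·340² = 1 ✓
k=2:  x_2 = 5201·5201+234·340·340 = 54100801,  y_2 = 5201·340+340·5201 = 3536680
k=3:  x_3 = 5201·54100801+234·340·3536680 = 562756526801,  y_3 = 5201·3536680+340·54100801 = 36788545020
k=4:  x_4 = 5201·562756526801+234·340·36788545020 = 5853793337683201,  y_4 = 5201·36788545020+340·562756526801 = 382674441761360
k=5:  x_5 = 5201·5853793337683201+234·340·382674441761360 = 60891157735824130001,  y_5 = 5201·382674441761360+340·5853793337683201 = 3980579506413121700

5201 340
54100801 3536680
562756526801 36788545020
5853793337683201 382674441761360
60891157735824130001 3980579506413121700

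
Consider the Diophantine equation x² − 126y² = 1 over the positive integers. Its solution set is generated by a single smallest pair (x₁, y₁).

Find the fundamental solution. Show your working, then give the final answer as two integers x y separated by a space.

449 40

[11; 4,2,4,22] for √126; ℓ=4 ⇒ convergent index 3
a_0=11:  p_0=11·1+0=11,  q_0=11·0+1=1
a_1=4:  p_1=4·11+1=45,  q_1=4·1+0=4
a_2=2:  p_2=2·45+11=101,  q_2=2·4+1=9
a_3=4:  p_3=4·101+45=449,  q_3=4·9+4=40
fundamental: x₁=449, y₁=40  (since 201601 − 126·1600 = 1)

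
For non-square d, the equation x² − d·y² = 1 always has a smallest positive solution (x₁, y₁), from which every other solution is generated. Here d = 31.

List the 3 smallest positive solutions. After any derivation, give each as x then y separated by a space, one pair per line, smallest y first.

1520 273
4620799 829920
14047227440 2522956527

√31 = [5; 1,1,3,5,3,1,1,10, …], period ℓ=8 (even) → k=7
a_0=5:  p_0=5·1+0=5,  q_0=5·0+1=1
a_1=1:  p_1=1·5+1=6,  q_1=1·1+0=1
a_2=1:  p_2=1·6+5=11,  q_2=1·1+1=2
a_3=3:  p_3=3·11+6=39,  q_3=3·2+1=7
a_4=5:  p_4=5·39+11=206,  q_4=5·7+2=37
a_5=3:  p_5=3·206+39=657,  q_5=3·37+7=118
a_6=1:  p_6=1·657+206=863,  q_6=1·118+37=155
a_7=1:  p_7=1·863+657=1520,  q_7=1·155+118=273
(x₁, y₁) = (1520, 273);  1520² − 31·273² = 1 ✓
k=2:  x_2 = 1520·1520+31·273·273 = 4620799,  y_2 = 1520·273+273·1520 = 829920
k=3:  x_3 = 1520·4620799+31·273·829920 = 14047227440,  y_3 = 1520·829920+273·4620799 = 2522956527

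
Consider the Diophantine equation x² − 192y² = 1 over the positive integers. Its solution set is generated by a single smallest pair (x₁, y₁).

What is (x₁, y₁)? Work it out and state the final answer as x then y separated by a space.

97 7

d=192: √d = [13; 1,5,1,26] (ℓ=4, even), read p_3/q_3
a_0=13:  p_0=13·1+0=13,  q_0=13·0+1=1
…
a_2=5:  p_2=5·14+13=83,  q_2=5·1+1=6
a_3=1:  p_3=1·83+14=97,  q_3=1·6+1=7
(x₁, y₁) = (97, 7);  97² − 192·7² = 1 ✓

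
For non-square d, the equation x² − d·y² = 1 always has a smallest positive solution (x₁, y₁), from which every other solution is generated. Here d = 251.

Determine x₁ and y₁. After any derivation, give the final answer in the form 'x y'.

√251 = [15; 1,5,2,1,2,…,5,1,30, …], period ℓ=14 (even) → k=13
a_0=15:  p_0=15·1+0=15,  q_0=15·0+1=1
…
a_3=2:  p_3=2·95+16=206,  q_3=2·6+1=13
…
a_6=2:  p_6=2·808+301=1917,  q_6=2·51+19=121
…
a_10=1:  p_10=1·151649+61043=212692,  q_10=1·9572+3853=13425
…
a_12=5:  p_12=5·577033+212692=3097857,  q_12=5·36422+13425=195535
a_13=1:  p_13=1·3097857+577033=3674890,  q_13=1·195535+36422=231957
→ (3674890, 231957).  Check: 3674890²=13504816512100, 251·231957²=13504816512099, difference 1.

3674890 231957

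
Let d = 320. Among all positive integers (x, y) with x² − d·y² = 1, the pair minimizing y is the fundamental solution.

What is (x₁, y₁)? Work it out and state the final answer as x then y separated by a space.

√320 → a₀=17, period (1,7,1,34); ℓ=4 even so k=3
step 0: (17, 1)  from 17·(1,0) + (0,1)
step 1: (18, 1)  from 1·(17,1) + (1,0)
step 2: (143, 8)  from 7·(18,1) + (17,1)
step 3: (161, 9)  from 1·(143,8) + (18,1)
fundamental: x₁=161, y₁=9  (since 25921 − 320·81 = 1)

161 9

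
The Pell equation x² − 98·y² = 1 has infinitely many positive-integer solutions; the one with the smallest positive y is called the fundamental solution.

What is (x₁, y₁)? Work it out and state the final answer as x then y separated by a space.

99 10

√98 → a₀=9, period (1,8,1,18); ℓ=4 even so k=3
step 0: (9, 1)  from 9·(1,0) + (0,1)
…
step 2: (89, 9)  from 8·(10,1) + (9,1)
step 3: (99, 10)  from 1·(89,9) + (10,1)
→ (99, 10).  Check: 99²=9801, 98·10²=9800, difference 1.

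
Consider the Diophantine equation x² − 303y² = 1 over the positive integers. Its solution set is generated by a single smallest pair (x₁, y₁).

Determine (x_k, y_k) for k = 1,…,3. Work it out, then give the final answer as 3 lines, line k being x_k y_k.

d=303: √d = [17; 2,2,5,2,2,34] (ℓ=6, even), read p_5/q_5
k=0  a_k=17  p_k/q_k = 17/1
k=1  a_k=2  p_k/q_k = 35/2
k=2  a_k=2  p_k/q_k = 87/5
…
k=4  a_k=2  p_k/q_k = 1027/59
k=5  a_k=2  p_k/q_k = 2524/145
(x₁, y₁) = (2524, 145);  2524² − 303·145² = 1 ✓
(2524+145√303)^2 = 12741151 + 731960√303
(2524+145√303)^3 = 64317327724 + 3694933935√303

2524 145
12741151 731960
64317327724 3694933935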